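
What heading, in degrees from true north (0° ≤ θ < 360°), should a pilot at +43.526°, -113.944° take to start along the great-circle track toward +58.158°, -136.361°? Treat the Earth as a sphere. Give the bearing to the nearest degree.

Δλ = -136.361 − -113.944 = -22.417°.
θ = atan2( sin Δλ · cos φ₂ , cos φ₁ · sin φ₂ − sin φ₁ · cos φ₂ · cos Δλ )
  = atan2(-0.20119, 0.28007) = -35.692° → normalised to [0°, 360°): 324.308°.

324°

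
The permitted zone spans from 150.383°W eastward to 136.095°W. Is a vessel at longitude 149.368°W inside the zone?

Band width going east from -150.383° to -136.095°: ((-136.095 − -150.383) mod 360) = 14.288°.
Offset of -149.368° east of the west edge: ((-149.368 − -150.383) mod 360) = 1.015°.
1.015° ≤ 14.288° ⇒ inside.

Yes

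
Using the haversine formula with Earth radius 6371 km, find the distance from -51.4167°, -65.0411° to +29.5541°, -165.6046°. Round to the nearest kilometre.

13234 km

Δλ = -165.6046 − -65.0411 = -100.5635°.
Δφ = 29.5541 − -51.4167 = 80.9708°.
a = sin²(Δφ/2) + cos φ₁ · cos φ₂ · sin²(Δλ/2) = 0.742513.
c = 2·atan2(√a, √(1−a)) = 2.07719 rad → d = 6371·c ≈ 13233.78 km.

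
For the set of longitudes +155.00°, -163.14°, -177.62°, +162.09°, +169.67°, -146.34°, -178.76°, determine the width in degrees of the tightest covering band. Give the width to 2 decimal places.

58.66°

Sort the longitudes: -178.76°, -177.62°, -163.14°, -146.34°, +155.00°, +162.09°, +169.67°.
Eastward gaps between consecutive values (wrapping around): 1.14°, 14.48°, 16.80°, 301.34°, 7.09°, 7.58°, 11.57°.
Largest gap = 301.34° ⇒ minimal covering band is its complement: 360° − 301.34° = 58.66°.
Band runs from +155.00° eastward to -146.34°, crossing the antimeridian.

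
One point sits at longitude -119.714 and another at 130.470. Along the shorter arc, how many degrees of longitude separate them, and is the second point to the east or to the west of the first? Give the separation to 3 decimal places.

Raw difference: 130.470 − -119.714 = 250.184°.
Normalise into (−180°, 180°]: 250.184° − 360° = -109.816°.
Negative ⇒ the second point lies to the west; separation 109.816°.

109.816° west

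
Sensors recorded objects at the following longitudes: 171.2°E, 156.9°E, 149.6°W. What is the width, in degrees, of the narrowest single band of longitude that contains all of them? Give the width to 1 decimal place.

Sort the longitudes: -149.6°, +156.9°, +171.2°.
Eastward gaps between consecutive values (wrapping around): 306.5°, 14.3°, 39.2°.
Largest gap = 306.5° ⇒ minimal covering band is its complement: 360° − 306.5° = 53.5°.
Band runs from +156.9° eastward to -149.6°, crossing the antimeridian.

53.5°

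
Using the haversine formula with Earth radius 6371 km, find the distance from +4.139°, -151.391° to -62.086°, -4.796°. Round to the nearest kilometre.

13007 km

Δλ = -4.796 − -151.391 = 146.595°.
Δφ = -62.086 − 4.139 = -66.225°.
a = sin²(Δφ/2) + cos φ₁ · cos φ₂ · sin²(Δλ/2) = 0.726784.
c = 2·atan2(√a, √(1−a)) = 2.04156 rad → d = 6371·c ≈ 13006.78 km.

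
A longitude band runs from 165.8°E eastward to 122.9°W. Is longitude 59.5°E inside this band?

No

Band width going east from +165.8° to -122.9°: ((-122.9 − 165.8) mod 360) = 71.3°.
Offset of +59.5° east of the west edge: ((59.5 − 165.8) mod 360) = 253.7°.
253.7° > 71.3° ⇒ outside.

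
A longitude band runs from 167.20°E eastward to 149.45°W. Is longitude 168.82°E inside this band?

Band width going east from +167.20° to -149.45°: ((-149.45 − 167.20) mod 360) = 43.35°.
Offset of +168.82° east of the west edge: ((168.82 − 167.20) mod 360) = 1.62°.
1.62° ≤ 43.35° ⇒ inside.

Yes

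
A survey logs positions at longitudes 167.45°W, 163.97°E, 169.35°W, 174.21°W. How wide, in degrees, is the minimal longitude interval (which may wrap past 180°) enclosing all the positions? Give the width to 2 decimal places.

28.58°

Sort the longitudes: -174.21°, -169.35°, -167.45°, +163.97°.
Eastward gaps between consecutive values (wrapping around): 4.86°, 1.90°, 331.42°, 21.82°.
Largest gap = 331.42° ⇒ minimal covering band is its complement: 360° − 331.42° = 28.58°.
Band runs from +163.97° eastward to -167.45°, crossing the antimeridian.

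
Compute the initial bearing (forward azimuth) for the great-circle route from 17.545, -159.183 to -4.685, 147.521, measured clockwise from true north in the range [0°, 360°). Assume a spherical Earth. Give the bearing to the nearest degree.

252°

Δλ = 147.521 − -159.183 = 306.704°; wrapped into (−180°, 180°]: -53.296°.
θ = atan2( sin Δλ · cos φ₂ , cos φ₁ · sin φ₂ − sin φ₁ · cos φ₂ · cos Δλ )
  = atan2(-0.79906, -0.25745) = -107.859° → normalised to [0°, 360°): 252.141°.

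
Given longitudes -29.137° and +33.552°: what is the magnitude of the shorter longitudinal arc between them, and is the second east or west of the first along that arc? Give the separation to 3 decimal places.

62.689° east

Raw difference: 33.552 − -29.137 = 62.689°.
Normalise into (−180°, 180°]: 62.689° stays 62.689°.
Positive ⇒ the second point lies to the east; separation 62.689°.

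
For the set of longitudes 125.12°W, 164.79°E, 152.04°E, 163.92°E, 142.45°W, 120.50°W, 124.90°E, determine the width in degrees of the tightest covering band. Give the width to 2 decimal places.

Sort the longitudes: -142.45°, -125.12°, -120.50°, +124.90°, +152.04°, +163.92°, +164.79°.
Eastward gaps between consecutive values (wrapping around): 17.33°, 4.62°, 245.40°, 27.14°, 11.88°, 0.87°, 52.76°.
Largest gap = 245.40° ⇒ minimal covering band is its complement: 360° − 245.40° = 114.60°.
Band runs from +124.90° eastward to -120.50°, crossing the antimeridian.

114.60°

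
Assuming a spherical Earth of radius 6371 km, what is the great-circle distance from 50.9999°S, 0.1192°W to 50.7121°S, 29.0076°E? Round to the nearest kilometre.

2031 km

Δλ = 29.0076 − -0.1192 = 29.1268°.
Δφ = -50.7121 − -50.9999 = 0.2878°.
a = sin²(Δφ/2) + cos φ₁ · cos φ₂ · sin²(Δλ/2) = 0.025202.
c = 2·atan2(√a, √(1−a)) = 0.31885 rad → d = 6371·c ≈ 2031.42 km.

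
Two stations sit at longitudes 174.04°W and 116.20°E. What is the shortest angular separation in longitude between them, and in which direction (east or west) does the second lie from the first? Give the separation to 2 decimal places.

Raw difference: 116.20 − -174.04 = 290.24°.
Normalise into (−180°, 180°]: 290.24° − 360° = -69.76°.
Negative ⇒ the second point lies to the west; separation 69.76°.

69.76° west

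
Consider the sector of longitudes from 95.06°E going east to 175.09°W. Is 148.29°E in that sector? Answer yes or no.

Yes

Band width going east from +95.06° to -175.09°: ((-175.09 − 95.06) mod 360) = 89.85°.
Offset of +148.29° east of the west edge: ((148.29 − 95.06) mod 360) = 53.23°.
53.23° ≤ 89.85° ⇒ inside.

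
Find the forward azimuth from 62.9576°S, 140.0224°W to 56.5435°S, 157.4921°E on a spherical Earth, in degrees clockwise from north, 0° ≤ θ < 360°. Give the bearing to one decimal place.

Δλ = 157.4921 − -140.0224 = 297.5145°; wrapped into (−180°, 180°]: -62.4855°.
θ = atan2( sin Δλ · cos φ₂ , cos φ₁ · sin φ₂ − sin φ₁ · cos φ₂ · cos Δλ )
  = atan2(-0.48895, -0.15247) = -107.320° → normalised to [0°, 360°): 252.680°.

252.7°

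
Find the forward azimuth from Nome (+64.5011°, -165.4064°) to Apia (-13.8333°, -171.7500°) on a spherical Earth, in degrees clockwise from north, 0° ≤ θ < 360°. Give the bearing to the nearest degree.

186°

Δλ = -171.7500 − -165.4064 = -6.3436°.
θ = atan2( sin Δλ · cos φ₂ , cos φ₁ · sin φ₂ − sin φ₁ · cos φ₂ · cos Δλ )
  = atan2(-0.10729, -0.97398) = -173.714° → normalised to [0°, 360°): 186.286°.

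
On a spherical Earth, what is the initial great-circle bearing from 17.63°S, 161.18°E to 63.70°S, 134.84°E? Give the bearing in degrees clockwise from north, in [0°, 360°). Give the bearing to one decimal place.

Δλ = 134.84 − 161.18 = -26.34°.
θ = atan2( sin Δλ · cos φ₂ , cos φ₁ · sin φ₂ − sin φ₁ · cos φ₂ · cos Δλ )
  = atan2(-0.19659, -0.73412) = -165.009° → normalised to [0°, 360°): 194.991°.

195.0°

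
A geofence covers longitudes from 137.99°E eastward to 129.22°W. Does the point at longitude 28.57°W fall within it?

No

Band width going east from +137.99° to -129.22°: ((-129.22 − 137.99) mod 360) = 92.79°.
Offset of -28.57° east of the west edge: ((-28.57 − 137.99) mod 360) = 193.44°.
193.44° > 92.79° ⇒ outside.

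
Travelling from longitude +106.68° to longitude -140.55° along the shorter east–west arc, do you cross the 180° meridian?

Yes

Naïve |-140.55 − 106.68| = 247.23° > 180°, so the shorter arc goes the other way round — across 180°.
Signed shortest Δλ = ((-140.55 − 106.68 + 180) mod 360) − 180 = 112.77°.
Going east by 112.77° from +106.68° passes through 180° before reaching -140.55°.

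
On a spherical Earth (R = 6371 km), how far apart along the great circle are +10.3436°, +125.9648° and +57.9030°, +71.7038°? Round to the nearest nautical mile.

Δλ = 71.7038 − 125.9648 = -54.2610°.
Δφ = 57.9030 − 10.3436 = 47.5594°.
a = sin²(Δφ/2) + cos φ₁ · cos φ₂ · sin²(Δλ/2) = 0.271288.
c = 2·atan2(√a, √(1−a)) = 1.09570 rad → d = 6371·c ≈ 6980.71 km ≈ 3769.28 nmi.

3769 nmi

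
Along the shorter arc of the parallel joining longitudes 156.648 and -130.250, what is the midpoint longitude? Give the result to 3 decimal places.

Signed shortest Δλ from +156.648° to -130.250° is +73.102°.
Midpoint longitude = +156.648° + (+73.102°)/2 = +156.648° + 36.551° = +193.199°.
Normalise into (−180°, 180°]: -166.801°.
(The naïve average (+156.648 + -130.250)/2 = 13.199° is on the wrong side of the globe.)

-166.801°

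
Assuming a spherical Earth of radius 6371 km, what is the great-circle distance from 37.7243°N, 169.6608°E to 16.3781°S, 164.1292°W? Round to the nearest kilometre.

6610 km

Δλ = -164.1292 − 169.6608 = -333.7900°; wrapped into (−180°, 180°]: 26.2100°.
Δφ = -16.3781 − 37.7243 = -54.1024°.
a = sin²(Δφ/2) + cos φ₁ · cos φ₂ · sin²(Δλ/2) = 0.245844.
c = 2·atan2(√a, √(1−a)) = 1.03757 rad → d = 6371·c ≈ 6610.37 km.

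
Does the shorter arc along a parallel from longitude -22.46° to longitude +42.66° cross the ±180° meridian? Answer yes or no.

No

Signed shortest Δλ = ((42.66 − -22.46 + 180) mod 360) − 180 = 65.12°.
Going east by 65.12° from -22.46° reaches +42.66° without touching 180°.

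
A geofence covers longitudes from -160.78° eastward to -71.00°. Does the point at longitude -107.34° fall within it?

Band width going east from -160.78° to -71.00°: ((-71.00 − -160.78) mod 360) = 89.78°.
Offset of -107.34° east of the west edge: ((-107.34 − -160.78) mod 360) = 53.44°.
53.44° ≤ 89.78° ⇒ inside.

Yes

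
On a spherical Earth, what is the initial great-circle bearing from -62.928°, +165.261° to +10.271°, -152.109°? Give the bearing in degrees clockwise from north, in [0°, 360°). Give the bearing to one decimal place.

Δλ = -152.109 − 165.261 = -317.370°; wrapped into (−180°, 180°]: 42.630°.
θ = atan2( sin Δλ · cos φ₂ , cos φ₁ · sin φ₂ − sin φ₁ · cos φ₂ · cos Δλ )
  = atan2(0.66641, 0.72578) = 42.558° → normalised to [0°, 360°): 42.558°.

42.6°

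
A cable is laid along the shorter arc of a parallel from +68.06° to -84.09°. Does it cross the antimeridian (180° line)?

No

Signed shortest Δλ = ((-84.09 − 68.06 + 180) mod 360) − 180 = -152.15°.
Going west by 152.15° from +68.06° reaches -84.09° without touching 180°.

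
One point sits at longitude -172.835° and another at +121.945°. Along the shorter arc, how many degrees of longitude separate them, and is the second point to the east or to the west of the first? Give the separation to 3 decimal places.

65.220° west

Raw difference: 121.945 − -172.835 = 294.78°.
Normalise into (−180°, 180°]: 294.78° − 360° = -65.22°.
Negative ⇒ the second point lies to the west; separation 65.220°.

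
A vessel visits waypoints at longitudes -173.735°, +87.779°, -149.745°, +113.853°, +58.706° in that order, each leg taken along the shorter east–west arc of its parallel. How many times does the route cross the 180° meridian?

3

Leg 1: -173.735° → +87.779°, shortest Δλ = -98.486° (west) — crosses 180°.
Leg 2: +87.779° → -149.745°, shortest Δλ = 122.476° (east) — crosses 180°.
Leg 3: -149.745° → +113.853°, shortest Δλ = -96.402° (west) — crosses 180°.
Leg 4: +113.853° → +58.706°, shortest Δλ = -55.147° (west) — does not cross 180°.
Total crossings: 3.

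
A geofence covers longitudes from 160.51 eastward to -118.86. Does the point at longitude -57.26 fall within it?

No

Band width going east from +160.51° to -118.86°: ((-118.86 − 160.51) mod 360) = 80.63°.
Offset of -57.26° east of the west edge: ((-57.26 − 160.51) mod 360) = 142.23°.
142.23° > 80.63° ⇒ outside.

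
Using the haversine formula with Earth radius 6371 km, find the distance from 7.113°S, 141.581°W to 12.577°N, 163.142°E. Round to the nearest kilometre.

Δλ = 163.142 − -141.581 = 304.723°; wrapped into (−180°, 180°]: -55.277°.
Δφ = 12.577 − -7.113 = 19.690°.
a = sin²(Δφ/2) + cos φ₁ · cos φ₂ · sin²(Δλ/2) = 0.237650.
c = 2·atan2(√a, √(1−a)) = 1.01843 rad → d = 6371·c ≈ 6488.45 km.

6488 km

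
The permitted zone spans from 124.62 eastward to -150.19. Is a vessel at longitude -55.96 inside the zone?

No

Band width going east from +124.62° to -150.19°: ((-150.19 − 124.62) mod 360) = 85.19°.
Offset of -55.96° east of the west edge: ((-55.96 − 124.62) mod 360) = 179.42°.
179.42° > 85.19° ⇒ outside.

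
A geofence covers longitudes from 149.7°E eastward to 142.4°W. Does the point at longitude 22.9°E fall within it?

Band width going east from +149.7° to -142.4°: ((-142.4 − 149.7) mod 360) = 67.9°.
Offset of +22.9° east of the west edge: ((22.9 − 149.7) mod 360) = 233.2°.
233.2° > 67.9° ⇒ outside.

No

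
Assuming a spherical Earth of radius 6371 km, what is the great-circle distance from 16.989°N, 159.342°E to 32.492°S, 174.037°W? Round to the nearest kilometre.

6188 km

Δλ = -174.037 − 159.342 = -333.379°; wrapped into (−180°, 180°]: 26.621°.
Δφ = -32.492 − 16.989 = -49.481°.
a = sin²(Δφ/2) + cos φ₁ · cos φ₂ · sin²(Δλ/2) = 0.217907.
c = 2·atan2(√a, √(1−a)) = 0.97135 rad → d = 6371·c ≈ 6188.46 km.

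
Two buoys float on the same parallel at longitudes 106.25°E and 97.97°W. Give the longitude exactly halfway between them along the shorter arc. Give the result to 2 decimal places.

175.86°W

Signed shortest Δλ from +106.25° to -97.97° is +155.78°.
Midpoint longitude = +106.25° + (+155.78°)/2 = +106.25° + 77.89° = +184.14°.
Normalise into (−180°, 180°]: -175.86°.
(The naïve average (+106.25 + -97.97)/2 = 4.14° is on the wrong side of the globe.)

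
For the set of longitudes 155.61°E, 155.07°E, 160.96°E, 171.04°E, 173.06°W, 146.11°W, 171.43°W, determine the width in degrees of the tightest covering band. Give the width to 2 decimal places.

58.82°

Sort the longitudes: -173.06°, -171.43°, -146.11°, +155.07°, +155.61°, +160.96°, +171.04°.
Eastward gaps between consecutive values (wrapping around): 1.63°, 25.32°, 301.18°, 0.54°, 5.35°, 10.08°, 15.90°.
Largest gap = 301.18° ⇒ minimal covering band is its complement: 360° − 301.18° = 58.82°.
Band runs from +155.07° eastward to -146.11°, crossing the antimeridian.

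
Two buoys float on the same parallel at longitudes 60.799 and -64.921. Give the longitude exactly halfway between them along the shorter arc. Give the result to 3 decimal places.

-2.061°

Signed shortest Δλ from +60.799° to -64.921° is -125.720°.
Midpoint longitude = +60.799° + (-125.720°)/2 = +60.799° − 62.860° = -2.061°.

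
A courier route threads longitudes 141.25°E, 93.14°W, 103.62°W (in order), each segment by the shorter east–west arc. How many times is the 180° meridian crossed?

1

Leg 1: +141.25° → -93.14°, shortest Δλ = 125.61° (east) — crosses 180°.
Leg 2: -93.14° → -103.62°, shortest Δλ = -10.48° (west) — does not cross 180°.
Total crossings: 1.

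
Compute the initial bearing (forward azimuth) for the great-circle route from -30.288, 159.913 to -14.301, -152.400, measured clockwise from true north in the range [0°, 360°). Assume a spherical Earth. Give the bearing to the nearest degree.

81°

Δλ = -152.400 − 159.913 = -312.313°; wrapped into (−180°, 180°]: 47.687°.
θ = atan2( sin Δλ · cos φ₂ , cos φ₁ · sin φ₂ − sin φ₁ · cos φ₂ · cos Δλ )
  = atan2(0.71656, 0.11570) = 80.828° → normalised to [0°, 360°): 80.828°.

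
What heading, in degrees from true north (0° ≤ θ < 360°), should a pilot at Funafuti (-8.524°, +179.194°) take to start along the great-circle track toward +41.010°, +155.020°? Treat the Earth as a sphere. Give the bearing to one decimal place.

337.6°

Δλ = 155.020 − 179.194 = -24.174°.
θ = atan2( sin Δλ · cos φ₂ , cos φ₁ · sin φ₂ − sin φ₁ · cos φ₂ · cos Δλ )
  = atan2(-0.30901, 0.75098) = -22.366° → normalised to [0°, 360°): 337.634°.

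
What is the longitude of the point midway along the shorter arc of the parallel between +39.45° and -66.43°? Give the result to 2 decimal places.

-13.49°

Signed shortest Δλ from +39.45° to -66.43° is -105.88°.
Midpoint longitude = +39.45° + (-105.88°)/2 = +39.45° − 52.94° = -13.49°.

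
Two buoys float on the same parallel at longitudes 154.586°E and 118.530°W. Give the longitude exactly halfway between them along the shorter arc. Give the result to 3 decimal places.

Signed shortest Δλ from +154.586° to -118.530° is +86.884°.
Midpoint longitude = +154.586° + (+86.884°)/2 = +154.586° + 43.442° = +198.028°.
Normalise into (−180°, 180°]: -161.972°.
(The naïve average (+154.586 + -118.530)/2 = 18.028° is on the wrong side of the globe.)

161.972°W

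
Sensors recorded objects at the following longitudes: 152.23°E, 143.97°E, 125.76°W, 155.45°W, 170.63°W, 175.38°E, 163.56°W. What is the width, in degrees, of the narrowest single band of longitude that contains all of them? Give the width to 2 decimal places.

Sort the longitudes: -170.63°, -163.56°, -155.45°, -125.76°, +143.97°, +152.23°, +175.38°.
Eastward gaps between consecutive values (wrapping around): 7.07°, 8.11°, 29.69°, 269.73°, 8.26°, 23.15°, 13.99°.
Largest gap = 269.73° ⇒ minimal covering band is its complement: 360° − 269.73° = 90.27°.
Band runs from +143.97° eastward to -125.76°, crossing the antimeridian.

90.27°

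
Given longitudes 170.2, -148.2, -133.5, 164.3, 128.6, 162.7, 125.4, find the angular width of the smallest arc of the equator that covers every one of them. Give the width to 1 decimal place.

Sort the longitudes: -148.2°, -133.5°, +125.4°, +128.6°, +162.7°, +164.3°, +170.2°.
Eastward gaps between consecutive values (wrapping around): 14.7°, 258.9°, 3.2°, 34.1°, 1.6°, 5.9°, 41.6°.
Largest gap = 258.9° ⇒ minimal covering band is its complement: 360° − 258.9° = 101.1°.
Band runs from +125.4° eastward to -133.5°, crossing the antimeridian.

101.1°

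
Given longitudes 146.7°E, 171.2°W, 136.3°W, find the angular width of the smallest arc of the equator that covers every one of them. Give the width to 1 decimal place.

77.0°

Sort the longitudes: -171.2°, -136.3°, +146.7°.
Eastward gaps between consecutive values (wrapping around): 34.9°, 283.0°, 42.1°.
Largest gap = 283.0° ⇒ minimal covering band is its complement: 360° − 283.0° = 77.0°.
Band runs from +146.7° eastward to -136.3°, crossing the antimeridian.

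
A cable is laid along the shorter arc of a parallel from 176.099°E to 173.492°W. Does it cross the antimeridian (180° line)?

Yes

Naïve |-173.492 − 176.099| = 349.591° > 180°, so the shorter arc goes the other way round — across 180°.
Signed shortest Δλ = ((-173.492 − 176.099 + 180) mod 360) − 180 = 10.409°.
Going east by 10.409° from +176.099° passes through 180° before reaching -173.492°.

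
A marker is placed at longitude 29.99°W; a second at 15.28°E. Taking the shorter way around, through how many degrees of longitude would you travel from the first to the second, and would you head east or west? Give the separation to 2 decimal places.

45.27° east

Raw difference: 15.28 − -29.99 = 45.27°.
Normalise into (−180°, 180°]: 45.27° stays 45.27°.
Positive ⇒ the second point lies to the east; separation 45.27°.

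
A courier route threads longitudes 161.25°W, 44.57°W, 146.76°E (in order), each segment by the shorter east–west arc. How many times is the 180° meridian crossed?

Leg 1: -161.25° → -44.57°, shortest Δλ = 116.68° (east) — does not cross 180°.
Leg 2: -44.57° → +146.76°, shortest Δλ = -168.67° (west) — crosses 180°.
Total crossings: 1.

1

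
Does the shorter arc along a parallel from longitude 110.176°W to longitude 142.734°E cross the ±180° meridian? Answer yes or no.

Yes

Naïve |142.734 − -110.176| = 252.91° > 180°, so the shorter arc goes the other way round — across 180°.
Signed shortest Δλ = ((142.734 − -110.176 + 180) mod 360) − 180 = -107.09°.
Going west by 107.09° from -110.176° passes through 180° before reaching +142.734°.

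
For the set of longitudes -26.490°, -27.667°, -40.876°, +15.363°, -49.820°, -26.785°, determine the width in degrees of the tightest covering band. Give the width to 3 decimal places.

65.183°

Sort the longitudes: -49.820°, -40.876°, -27.667°, -26.785°, -26.490°, +15.363°.
Eastward gaps between consecutive values (wrapping around): 8.944°, 13.209°, 0.882°, 0.295°, 41.853°, 294.817°.
Largest gap = 294.817° ⇒ minimal covering band is its complement: 360° − 294.817° = 65.183°.
Band runs from -49.820° eastward to +15.363°.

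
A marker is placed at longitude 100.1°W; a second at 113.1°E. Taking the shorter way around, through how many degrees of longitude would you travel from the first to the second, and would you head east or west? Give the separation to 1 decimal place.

Raw difference: 113.1 − -100.1 = 213.2°.
Normalise into (−180°, 180°]: 213.2° − 360° = -146.8°.
Negative ⇒ the second point lies to the west; separation 146.8°.

146.8° west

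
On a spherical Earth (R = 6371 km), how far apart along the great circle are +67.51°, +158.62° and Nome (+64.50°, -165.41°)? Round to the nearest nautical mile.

Δλ = -165.41 − 158.62 = -324.03°; wrapped into (−180°, 180°]: 35.97°.
Δφ = 64.50 − 67.51 = -3.01°.
a = sin²(Δφ/2) + cos φ₁ · cos φ₂ · sin²(Δλ/2) = 0.016390.
c = 2·atan2(√a, √(1−a)) = 0.25675 rad → d = 6371·c ≈ 1635.76 km ≈ 883.24 nmi.

883 nmi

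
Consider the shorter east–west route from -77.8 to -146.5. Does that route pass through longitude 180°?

Signed shortest Δλ = ((-146.5 − -77.8 + 180) mod 360) − 180 = -68.7°.
Going west by 68.7° from -77.8° reaches -146.5° without touching 180°.

No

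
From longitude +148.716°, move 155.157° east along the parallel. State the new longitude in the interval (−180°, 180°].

-56.127°

Start at +148.716°; shift +155.157° → +303.873°.
+303.873° lies outside (−180°, 180°]; subtract 360° → -56.127°.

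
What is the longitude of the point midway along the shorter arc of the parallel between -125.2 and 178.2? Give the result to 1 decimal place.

Signed shortest Δλ from -125.2° to +178.2° is -56.6°.
Midpoint longitude = -125.2° + (-56.6°)/2 = -125.2° − 28.3° = -153.5°.
(The naïve average (-125.2 + +178.2)/2 = 26.5° is on the wrong side of the globe.)

-153.5°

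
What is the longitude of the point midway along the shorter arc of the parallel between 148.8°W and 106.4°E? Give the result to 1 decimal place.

158.8°E

Signed shortest Δλ from -148.8° to +106.4° is -104.8°.
Midpoint longitude = -148.8° + (-104.8°)/2 = -148.8° − 52.4° = -201.2°.
Normalise into (−180°, 180°]: +158.8°.
(The naïve average (-148.8 + +106.4)/2 = -21.2° is on the wrong side of the globe.)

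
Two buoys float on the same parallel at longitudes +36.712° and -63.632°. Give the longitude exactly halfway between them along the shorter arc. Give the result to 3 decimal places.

-13.460°

Signed shortest Δλ from +36.712° to -63.632° is -100.344°.
Midpoint longitude = +36.712° + (-100.344°)/2 = +36.712° − 50.172° = -13.460°.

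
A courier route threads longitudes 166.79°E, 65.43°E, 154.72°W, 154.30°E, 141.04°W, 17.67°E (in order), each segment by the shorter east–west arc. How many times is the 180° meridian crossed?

3

Leg 1: +166.79° → +65.43°, shortest Δλ = -101.36° (west) — does not cross 180°.
Leg 2: +65.43° → -154.72°, shortest Δλ = 139.85° (east) — crosses 180°.
Leg 3: -154.72° → +154.30°, shortest Δλ = -50.98° (west) — crosses 180°.
Leg 4: +154.30° → -141.04°, shortest Δλ = 64.66° (east) — crosses 180°.
Leg 5: -141.04° → +17.67°, shortest Δλ = 158.71° (east) — does not cross 180°.
Total crossings: 3.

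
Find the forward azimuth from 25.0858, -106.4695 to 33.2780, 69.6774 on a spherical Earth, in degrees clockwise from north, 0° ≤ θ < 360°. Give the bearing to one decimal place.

3.8°

Δλ = 69.6774 − -106.4695 = 176.1469°.
θ = atan2( sin Δλ · cos φ₂ , cos φ₁ · sin φ₂ − sin φ₁ · cos φ₂ · cos Δλ )
  = atan2(0.05618, 0.85059) = 3.779° → normalised to [0°, 360°): 3.779°.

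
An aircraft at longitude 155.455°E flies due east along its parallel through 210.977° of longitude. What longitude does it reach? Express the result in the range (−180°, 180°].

6.432°E

Start at +155.455°; shift +210.977° → +366.432°.
+366.432° lies outside (−180°, 180°]; subtract 360° → +6.432°.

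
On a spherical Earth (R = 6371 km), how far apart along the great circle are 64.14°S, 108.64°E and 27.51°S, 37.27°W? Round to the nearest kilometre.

9400 km

Δλ = -37.27 − 108.64 = -145.91°.
Δφ = -27.51 − -64.14 = 36.63°.
a = sin²(Δφ/2) + cos φ₁ · cos φ₂ · sin²(Δλ/2) = 0.452364.
c = 2·atan2(√a, √(1−a)) = 1.47538 rad → d = 6371·c ≈ 9399.64 km.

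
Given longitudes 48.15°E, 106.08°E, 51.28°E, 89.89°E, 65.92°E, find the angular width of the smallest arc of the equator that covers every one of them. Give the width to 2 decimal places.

Sort the longitudes: +48.15°, +51.28°, +65.92°, +89.89°, +106.08°.
Eastward gaps between consecutive values (wrapping around): 3.13°, 14.64°, 23.97°, 16.19°, 302.07°.
Largest gap = 302.07° ⇒ minimal covering band is its complement: 360° − 302.07° = 57.93°.
Band runs from +48.15° eastward to +106.08°.

57.93°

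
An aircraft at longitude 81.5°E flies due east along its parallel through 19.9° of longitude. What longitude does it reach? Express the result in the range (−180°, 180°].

101.4°E

Start at +81.5°; shift +19.9° → +101.4°.
+101.4° already lies in (−180°, 180°].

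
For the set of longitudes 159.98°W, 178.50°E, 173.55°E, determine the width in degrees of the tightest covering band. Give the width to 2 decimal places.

26.47°

Sort the longitudes: -159.98°, +173.55°, +178.50°.
Eastward gaps between consecutive values (wrapping around): 333.53°, 4.95°, 21.52°.
Largest gap = 333.53° ⇒ minimal covering band is its complement: 360° − 333.53° = 26.47°.
Band runs from +173.55° eastward to -159.98°, crossing the antimeridian.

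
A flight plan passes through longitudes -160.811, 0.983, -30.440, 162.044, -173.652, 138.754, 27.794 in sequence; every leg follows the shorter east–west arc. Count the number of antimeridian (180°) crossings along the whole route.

Leg 1: -160.811° → +0.983°, shortest Δλ = 161.794° (east) — does not cross 180°.
Leg 2: +0.983° → -30.440°, shortest Δλ = -31.423° (west) — does not cross 180°.
Leg 3: -30.440° → +162.044°, shortest Δλ = -167.516° (west) — crosses 180°.
Leg 4: +162.044° → -173.652°, shortest Δλ = 24.304° (east) — crosses 180°.
Leg 5: -173.652° → +138.754°, shortest Δλ = -47.594° (west) — crosses 180°.
Leg 6: +138.754° → +27.794°, shortest Δλ = -110.96° (west) — does not cross 180°.
Total crossings: 3.

3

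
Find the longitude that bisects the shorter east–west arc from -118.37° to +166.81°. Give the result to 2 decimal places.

-155.78°

Signed shortest Δλ from -118.37° to +166.81° is -74.82°.
Midpoint longitude = -118.37° + (-74.82°)/2 = -118.37° − 37.41° = -155.78°.
(The naïve average (-118.37 + +166.81)/2 = 24.22° is on the wrong side of the globe.)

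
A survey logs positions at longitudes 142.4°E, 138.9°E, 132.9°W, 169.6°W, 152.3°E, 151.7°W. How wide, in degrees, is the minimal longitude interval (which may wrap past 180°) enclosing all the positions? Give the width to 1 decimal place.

88.2°

Sort the longitudes: -169.6°, -151.7°, -132.9°, +138.9°, +142.4°, +152.3°.
Eastward gaps between consecutive values (wrapping around): 17.9°, 18.8°, 271.8°, 3.5°, 9.9°, 38.1°.
Largest gap = 271.8° ⇒ minimal covering band is its complement: 360° − 271.8° = 88.2°.
Band runs from +138.9° eastward to -132.9°, crossing the antimeridian.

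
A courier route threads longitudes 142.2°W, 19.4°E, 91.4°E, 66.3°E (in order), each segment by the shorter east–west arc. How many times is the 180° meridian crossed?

0

Leg 1: -142.2° → +19.4°, shortest Δλ = 161.6° (east) — does not cross 180°.
Leg 2: +19.4° → +91.4°, shortest Δλ = 72.0° (east) — does not cross 180°.
Leg 3: +91.4° → +66.3°, shortest Δλ = -25.1° (west) — does not cross 180°.
Total crossings: 0.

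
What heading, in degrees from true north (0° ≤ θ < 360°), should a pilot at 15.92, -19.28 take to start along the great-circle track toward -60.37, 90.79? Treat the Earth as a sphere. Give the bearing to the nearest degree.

Δλ = 90.79 − -19.28 = 110.07°.
θ = atan2( sin Δλ · cos φ₂ , cos φ₁ · sin φ₂ − sin φ₁ · cos φ₂ · cos Δλ )
  = atan2(0.46437, -0.78936) = 149.532° → normalised to [0°, 360°): 149.532°.

150°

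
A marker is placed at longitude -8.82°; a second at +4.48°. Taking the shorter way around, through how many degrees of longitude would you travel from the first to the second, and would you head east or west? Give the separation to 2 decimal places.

13.30° east

Raw difference: 4.48 − -8.82 = 13.3°.
Normalise into (−180°, 180°]: 13.3° stays 13.3°.
Positive ⇒ the second point lies to the east; separation 13.30°.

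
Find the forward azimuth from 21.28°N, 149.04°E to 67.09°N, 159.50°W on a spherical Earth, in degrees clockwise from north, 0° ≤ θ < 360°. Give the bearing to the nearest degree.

Δλ = -159.50 − 149.04 = -308.54°; wrapped into (−180°, 180°]: 51.46°.
θ = atan2( sin Δλ · cos φ₂ , cos φ₁ · sin φ₂ − sin φ₁ · cos φ₂ · cos Δλ )
  = atan2(0.30449, 0.77029) = 21.568° → normalised to [0°, 360°): 21.568°.

22°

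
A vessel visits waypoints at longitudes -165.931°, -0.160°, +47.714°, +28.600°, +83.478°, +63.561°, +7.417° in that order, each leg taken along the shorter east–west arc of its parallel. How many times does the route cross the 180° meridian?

0

Leg 1: -165.931° → -0.160°, shortest Δλ = 165.771° (east) — does not cross 180°.
Leg 2: -0.160° → +47.714°, shortest Δλ = 47.874° (east) — does not cross 180°.
Leg 3: +47.714° → +28.600°, shortest Δλ = -19.114° (west) — does not cross 180°.
Leg 4: +28.600° → +83.478°, shortest Δλ = 54.878° (east) — does not cross 180°.
Leg 5: +83.478° → +63.561°, shortest Δλ = -19.917° (west) — does not cross 180°.
Leg 6: +63.561° → +7.417°, shortest Δλ = -56.144° (west) — does not cross 180°.
Total crossings: 0.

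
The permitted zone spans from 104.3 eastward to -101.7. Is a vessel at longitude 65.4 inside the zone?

No

Band width going east from +104.3° to -101.7°: ((-101.7 − 104.3) mod 360) = 154.0°.
Offset of +65.4° east of the west edge: ((65.4 − 104.3) mod 360) = 321.1°.
321.1° > 154.0° ⇒ outside.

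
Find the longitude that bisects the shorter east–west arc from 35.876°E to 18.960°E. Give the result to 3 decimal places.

Signed shortest Δλ from +35.876° to +18.960° is -16.916°.
Midpoint longitude = +35.876° + (-16.916°)/2 = +35.876° − 8.458° = +27.418°.

27.418°E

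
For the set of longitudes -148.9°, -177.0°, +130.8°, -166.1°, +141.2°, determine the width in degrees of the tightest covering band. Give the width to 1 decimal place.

Sort the longitudes: -177.0°, -166.1°, -148.9°, +130.8°, +141.2°.
Eastward gaps between consecutive values (wrapping around): 10.9°, 17.2°, 279.7°, 10.4°, 41.8°.
Largest gap = 279.7° ⇒ minimal covering band is its complement: 360° − 279.7° = 80.3°.
Band runs from +130.8° eastward to -148.9°, crossing the antimeridian.

80.3°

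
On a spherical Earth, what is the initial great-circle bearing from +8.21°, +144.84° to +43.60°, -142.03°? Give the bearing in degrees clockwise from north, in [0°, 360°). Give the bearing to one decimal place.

Δλ = -142.03 − 144.84 = -286.87°; wrapped into (−180°, 180°]: 73.13°.
θ = atan2( sin Δλ · cos φ₂ , cos φ₁ · sin φ₂ − sin φ₁ · cos φ₂ · cos Δλ )
  = atan2(0.69301, 0.65254) = 46.723° → normalised to [0°, 360°): 46.723°.

46.7°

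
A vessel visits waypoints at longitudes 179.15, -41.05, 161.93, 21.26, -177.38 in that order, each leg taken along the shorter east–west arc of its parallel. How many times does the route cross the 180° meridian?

Leg 1: +179.15° → -41.05°, shortest Δλ = 139.8° (east) — crosses 180°.
Leg 2: -41.05° → +161.93°, shortest Δλ = -157.02° (west) — crosses 180°.
Leg 3: +161.93° → +21.26°, shortest Δλ = -140.67° (west) — does not cross 180°.
Leg 4: +21.26° → -177.38°, shortest Δλ = 161.36° (east) — crosses 180°.
Total crossings: 3.

3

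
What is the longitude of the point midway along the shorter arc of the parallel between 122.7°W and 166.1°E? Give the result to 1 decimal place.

158.3°W

Signed shortest Δλ from -122.7° to +166.1° is -71.2°.
Midpoint longitude = -122.7° + (-71.2°)/2 = -122.7° − 35.6° = -158.3°.
(The naïve average (-122.7 + +166.1)/2 = 21.7° is on the wrong side of the globe.)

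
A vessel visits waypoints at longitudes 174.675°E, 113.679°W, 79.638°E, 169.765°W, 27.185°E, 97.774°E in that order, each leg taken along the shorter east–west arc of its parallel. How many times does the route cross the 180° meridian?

4

Leg 1: +174.675° → -113.679°, shortest Δλ = 71.646° (east) — crosses 180°.
Leg 2: -113.679° → +79.638°, shortest Δλ = -166.683° (west) — crosses 180°.
Leg 3: +79.638° → -169.765°, shortest Δλ = 110.597° (east) — crosses 180°.
Leg 4: -169.765° → +27.185°, shortest Δλ = -163.05° (west) — crosses 180°.
Leg 5: +27.185° → +97.774°, shortest Δλ = 70.589° (east) — does not cross 180°.
Total crossings: 4.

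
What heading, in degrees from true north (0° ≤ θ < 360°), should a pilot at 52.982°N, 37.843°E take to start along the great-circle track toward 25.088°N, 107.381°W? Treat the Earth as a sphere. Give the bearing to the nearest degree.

Δλ = -107.381 − 37.843 = -145.224°.
θ = atan2( sin Δλ · cos φ₂ , cos φ₁ · sin φ₂ − sin φ₁ · cos φ₂ · cos Δλ )
  = atan2(-0.51656, 0.84924) = -31.310° → normalised to [0°, 360°): 328.690°.

329°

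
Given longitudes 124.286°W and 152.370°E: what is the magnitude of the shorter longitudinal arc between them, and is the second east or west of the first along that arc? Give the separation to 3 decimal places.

83.344° west

Raw difference: 152.370 − -124.286 = 276.656°.
Normalise into (−180°, 180°]: 276.656° − 360° = -83.344°.
Negative ⇒ the second point lies to the west; separation 83.344°.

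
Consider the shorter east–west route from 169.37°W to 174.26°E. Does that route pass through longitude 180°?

Naïve |174.26 − -169.37| = 343.63° > 180°, so the shorter arc goes the other way round — across 180°.
Signed shortest Δλ = ((174.26 − -169.37 + 180) mod 360) − 180 = -16.37°.
Going west by 16.37° from -169.37° passes through 180° before reaching +174.26°.

Yes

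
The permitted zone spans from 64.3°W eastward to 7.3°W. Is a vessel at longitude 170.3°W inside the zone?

No

Band width going east from -64.3° to -7.3°: ((-7.3 − -64.3) mod 360) = 57.0°.
Offset of -170.3° east of the west edge: ((-170.3 − -64.3) mod 360) = 254.0°.
254.0° > 57.0° ⇒ outside.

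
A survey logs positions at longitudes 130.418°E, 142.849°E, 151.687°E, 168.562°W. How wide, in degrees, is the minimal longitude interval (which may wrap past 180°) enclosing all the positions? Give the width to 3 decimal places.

61.020°

Sort the longitudes: -168.562°, +130.418°, +142.849°, +151.687°.
Eastward gaps between consecutive values (wrapping around): 298.980°, 12.431°, 8.838°, 39.751°.
Largest gap = 298.980° ⇒ minimal covering band is its complement: 360° − 298.980° = 61.020°.
Band runs from +130.418° eastward to -168.562°, crossing the antimeridian.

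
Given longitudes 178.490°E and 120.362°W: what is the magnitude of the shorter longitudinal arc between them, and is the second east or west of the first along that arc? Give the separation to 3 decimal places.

61.148° east

Raw difference: -120.362 − 178.490 = -298.852°.
Normalise into (−180°, 180°]: -298.852° + 360° = 61.148°.
Positive ⇒ the second point lies to the east; separation 61.148°.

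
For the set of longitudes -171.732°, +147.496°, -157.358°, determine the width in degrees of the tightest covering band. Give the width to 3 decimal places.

55.146°

Sort the longitudes: -171.732°, -157.358°, +147.496°.
Eastward gaps between consecutive values (wrapping around): 14.374°, 304.854°, 40.772°.
Largest gap = 304.854° ⇒ minimal covering band is its complement: 360° − 304.854° = 55.146°.
Band runs from +147.496° eastward to -157.358°, crossing the antimeridian.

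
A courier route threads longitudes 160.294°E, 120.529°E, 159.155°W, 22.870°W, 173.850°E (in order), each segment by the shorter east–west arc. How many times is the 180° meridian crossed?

Leg 1: +160.294° → +120.529°, shortest Δλ = -39.765° (west) — does not cross 180°.
Leg 2: +120.529° → -159.155°, shortest Δλ = 80.316° (east) — crosses 180°.
Leg 3: -159.155° → -22.870°, shortest Δλ = 136.285° (east) — does not cross 180°.
Leg 4: -22.870° → +173.850°, shortest Δλ = -163.28° (west) — crosses 180°.
Total crossings: 2.

2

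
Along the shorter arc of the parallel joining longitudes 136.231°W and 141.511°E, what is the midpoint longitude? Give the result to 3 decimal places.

177.360°W

Signed shortest Δλ from -136.231° to +141.511° is -82.258°.
Midpoint longitude = -136.231° + (-82.258°)/2 = -136.231° − 41.129° = -177.360°.
(The naïve average (-136.231 + +141.511)/2 = 2.64° is on the wrong side of the globe.)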